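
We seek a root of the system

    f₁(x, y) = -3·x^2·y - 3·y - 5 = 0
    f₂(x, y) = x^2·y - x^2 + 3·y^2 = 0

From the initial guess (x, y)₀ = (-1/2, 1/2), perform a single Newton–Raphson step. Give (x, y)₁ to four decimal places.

At (-1/2, 1/2): F = (-6.8750, 0.6250).
Jacobian J = [[-6·x·y, -3·x^2 - 3], [2·x·y - 2·x, x^2 + 6·y]].
At the point, J = [[1.5000, -3.7500], [0.5000, 3.2500]] (det J = 6.7500).
Solving J·Δ = −F gives Δ = (2.9630, -0.6481).
Then the next iterate is (x, y)₁ = (2.4630, -0.1481).

(2.4630, -0.1481)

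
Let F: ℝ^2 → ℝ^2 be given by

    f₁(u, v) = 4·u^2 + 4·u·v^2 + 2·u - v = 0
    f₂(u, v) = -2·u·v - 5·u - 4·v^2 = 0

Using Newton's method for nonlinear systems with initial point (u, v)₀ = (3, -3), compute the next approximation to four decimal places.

(2.7098, -1.1505)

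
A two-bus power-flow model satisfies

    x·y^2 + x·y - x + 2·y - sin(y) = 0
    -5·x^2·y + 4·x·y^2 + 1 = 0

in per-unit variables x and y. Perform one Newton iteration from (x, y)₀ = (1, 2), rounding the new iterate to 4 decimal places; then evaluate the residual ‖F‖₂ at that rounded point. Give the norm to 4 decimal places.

3.3689

At (1, 2): F = (8.090703, 7.0000).
Jacobian J = [[y^2 + y - 1, 2·x·y + x - cos(y) + 2], [-10·x·y + 4·y^2, -5·x^2 + 8·x·y]].
At the point, J = [[5.0000, 7.416147], [-4.0000, 11.0000]] (det J = 84.664587).
Solving J·Δ = −F gives Δ = (-0.4380, -0.7956).
Then the next iterate is (x, y)₁ = (0.5620, 1.2044).
Re-evaluating at (0.5620, 1.2044): F = (2.405274, 2.358890), so ‖F‖₂ = 3.3689.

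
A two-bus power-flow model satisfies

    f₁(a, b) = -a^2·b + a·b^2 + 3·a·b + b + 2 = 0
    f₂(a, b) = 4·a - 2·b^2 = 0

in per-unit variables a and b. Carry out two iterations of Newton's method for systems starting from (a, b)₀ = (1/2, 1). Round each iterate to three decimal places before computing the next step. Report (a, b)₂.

At (1/2, 1): F = (4.750, 0.000).
Jacobian J = [[-2·a·b + b^2 + 3·b, -a^2 + 2·a·b + 3·a + 1], [4, -4·b]].
At the point, J = [[3.000, 3.250], [4.000, -4.000]] (det J = -25.000).
Solving J·Δ = −F gives Δ = (-0.760, -0.760).
Then the next iterate is (a, b)₁ = (-0.260, 0.240).
Round to (-0.260, 0.240) and repeat: F = (2.02160, -1.15520), J = [[0.90240, 0.02760], [4.000, -0.960]].
Δ = (-1.954, -9.347), so (a, b)₂ = (-2.214, -9.107).

(-2.214, -9.107)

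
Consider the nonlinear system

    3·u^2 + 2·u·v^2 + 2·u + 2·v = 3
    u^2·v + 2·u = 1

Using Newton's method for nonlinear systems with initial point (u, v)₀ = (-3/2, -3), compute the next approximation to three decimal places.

At (-3/2, -3): F = (-32.250, -10.750).
Jacobian J = [[6·u + 2·v^2 + 2, 4·u·v + 2], [2·u·v + 2, u^2]].
At the point, J = [[11.000, 20.000], [11.000, 2.250]] (det J = -195.250).
Solving J·Δ = −F gives Δ = (0.730, 1.211).
Then the next iterate is (u, v)₁ = (-0.770, -1.789).

(-0.770, -1.789)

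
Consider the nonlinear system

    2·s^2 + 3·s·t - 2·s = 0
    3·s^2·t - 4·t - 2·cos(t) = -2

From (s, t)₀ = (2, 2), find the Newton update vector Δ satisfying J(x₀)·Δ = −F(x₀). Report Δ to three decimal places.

(1.685, -6.036)

At (2, 2): F = (16.000, 18.83229).
Jacobian J = [[4·s + 3·t - 2, 3·s], [6·s·t, 3·s^2 + 2·sin(t) - 4]].
At the point, J = [[12.000, 6.000], [24.000, 9.81859]] (det J = -26.17686).
Solving J·Δ = −F gives Δ = (1.685, -6.036).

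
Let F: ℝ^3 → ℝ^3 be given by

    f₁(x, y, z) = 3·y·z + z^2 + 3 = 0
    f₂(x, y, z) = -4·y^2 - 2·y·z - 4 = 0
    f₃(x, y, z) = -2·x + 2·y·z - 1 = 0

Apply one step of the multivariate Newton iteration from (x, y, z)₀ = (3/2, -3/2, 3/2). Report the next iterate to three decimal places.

(-3.167, -0.861, 2.417)

At (3/2, -3/2, 3/2): F = (-1.500, -8.500, -8.500).
Jacobian J = [[0, 3·z, 3·y + 2·z], [0, -8·y - 2·z, -2·y], [-2, 2·z, 2·y]].
At the point, J = [[0.000, 4.500, -1.500], [0.000, 9.000, 3.000], [-2.000, 3.000, -3.000]] (det J = -54.000).
Solving J·Δ = −F gives Δ = (-4.667, 0.639, 0.917).
Then the next iterate is (x, y, z)₁ = (-3.167, -0.861, 2.417).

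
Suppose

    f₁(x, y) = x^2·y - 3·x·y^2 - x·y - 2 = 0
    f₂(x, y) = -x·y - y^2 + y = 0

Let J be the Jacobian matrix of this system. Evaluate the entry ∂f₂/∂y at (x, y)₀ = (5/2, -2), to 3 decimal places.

∂f₂/∂y = -x - 2·y + 1.
At (5/2, -2) this is 2.500.

2.500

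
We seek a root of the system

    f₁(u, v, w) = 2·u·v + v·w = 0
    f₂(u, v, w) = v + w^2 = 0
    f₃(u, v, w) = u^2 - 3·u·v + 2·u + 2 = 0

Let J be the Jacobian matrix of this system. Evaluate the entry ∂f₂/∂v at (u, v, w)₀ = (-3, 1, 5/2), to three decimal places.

1.000

∂f₂/∂v = 1.
At (-3, 1, 5/2) this is 1.000.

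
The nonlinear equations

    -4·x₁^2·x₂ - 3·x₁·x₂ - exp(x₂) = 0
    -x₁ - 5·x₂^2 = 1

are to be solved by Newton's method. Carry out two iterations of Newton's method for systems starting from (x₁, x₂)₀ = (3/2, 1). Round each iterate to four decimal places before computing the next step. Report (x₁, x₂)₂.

(-20.4320, 7.0727)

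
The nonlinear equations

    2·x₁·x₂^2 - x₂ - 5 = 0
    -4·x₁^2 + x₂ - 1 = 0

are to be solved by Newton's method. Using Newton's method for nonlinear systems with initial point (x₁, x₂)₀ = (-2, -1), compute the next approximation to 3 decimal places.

(-0.927, -0.164)

At (-2, -1): F = (-8.000, -18.000).
Jacobian J = [[2·x₂^2, 4·x₁·x₂ - 1], [-8·x₁, 1]].
At the point, J = [[2.000, 7.000], [16.000, 1.000]] (det J = -110.000).
Solving J·Δ = −F gives Δ = (1.073, 0.836).
Then the next iterate is (x₁, x₂)₁ = (-0.927, -0.164).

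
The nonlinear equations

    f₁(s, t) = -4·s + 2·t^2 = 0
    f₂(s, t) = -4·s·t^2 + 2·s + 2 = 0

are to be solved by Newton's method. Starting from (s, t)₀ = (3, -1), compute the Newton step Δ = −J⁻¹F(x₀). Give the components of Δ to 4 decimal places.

At (3, -1): F = (-10.0000, -4.0000).
Jacobian J = [[-4, 4·t], [-4·t^2 + 2, -8·s·t]].
At the point, J = [[-4.0000, -4.0000], [-2.0000, 24.0000]] (det J = -104.0000).
Solving J·Δ = −F gives Δ = (-2.4615, -0.0385).

(-2.4615, -0.0385)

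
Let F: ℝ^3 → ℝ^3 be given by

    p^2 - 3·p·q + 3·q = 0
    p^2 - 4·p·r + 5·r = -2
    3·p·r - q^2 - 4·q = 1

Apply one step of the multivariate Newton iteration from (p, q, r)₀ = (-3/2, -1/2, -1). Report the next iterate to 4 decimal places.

(-0.9081, -0.1816, -0.4402)

At (-3/2, -1/2, -1): F = (-1.5000, -6.7500, 5.2500).
Jacobian J = [[2·p - 3·q, -3·p + 3, 0], [2·p - 4·r, 0, -4·p + 5], [3·r, -2·q - 4, 3·p]].
At the point, J = [[-1.5000, 7.5000, 0.0000], [1.0000, 0.0000, 11.0000], [-3.0000, -3.0000, -4.5000]] (det J = -263.2500).
Solving J·Δ = −F gives Δ = (0.5919, 0.3184, 0.5598).
Then the next iterate is (p, q, r)₁ = (-0.9081, -0.1816, -0.4402).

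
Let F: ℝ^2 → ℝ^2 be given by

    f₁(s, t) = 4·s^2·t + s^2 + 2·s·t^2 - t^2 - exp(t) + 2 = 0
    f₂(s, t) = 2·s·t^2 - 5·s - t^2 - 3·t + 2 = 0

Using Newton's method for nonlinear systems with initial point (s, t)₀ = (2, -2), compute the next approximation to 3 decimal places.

(1.399, -1.454)

At (2, -2): F = (-14.13534, 10.000).
Jacobian J = [[8·s·t + 2·s + 2·t^2, 4·s^2 + 4·s·t - 2·t - exp(t)], [2·t^2 - 5, 4·s·t - 2·t - 3]].
At the point, J = [[-20.000, 3.86466], [3.000, -15.000]] (det J = 288.40601).
Solving J·Δ = −F gives Δ = (-0.601, 0.546).
Then the next iterate is (s, t)₁ = (1.399, -1.454).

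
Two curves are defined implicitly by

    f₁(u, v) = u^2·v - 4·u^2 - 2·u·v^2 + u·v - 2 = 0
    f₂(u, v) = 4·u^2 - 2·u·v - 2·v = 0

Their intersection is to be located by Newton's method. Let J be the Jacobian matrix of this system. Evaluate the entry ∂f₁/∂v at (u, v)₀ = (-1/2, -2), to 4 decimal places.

-4.2500

∂f₁/∂v = u^2 - 4·u·v + u.
At (-1/2, -2) this is -4.2500.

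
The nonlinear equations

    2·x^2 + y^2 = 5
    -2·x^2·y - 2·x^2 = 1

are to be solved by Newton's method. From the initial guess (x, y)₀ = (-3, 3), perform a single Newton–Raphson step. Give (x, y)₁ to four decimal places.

At (-3, 3): F = (22.0000, -73.0000).
Jacobian J = [[4·x, 2·y], [-4·x·y - 4·x, -2·x^2]].
At the point, J = [[-12.0000, 6.0000], [48.0000, -18.0000]] (det J = -72.0000).
Solving J·Δ = −F gives Δ = (0.5833, -2.5000).
Then the next iterate is (x, y)₁ = (-2.4167, 0.5000).

(-2.4167, 0.5000)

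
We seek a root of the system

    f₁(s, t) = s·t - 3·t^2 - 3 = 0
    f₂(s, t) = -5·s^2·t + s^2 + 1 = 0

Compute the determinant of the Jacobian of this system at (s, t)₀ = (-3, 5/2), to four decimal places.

1129.5000

J = [[t, s - 6·t], [-10·s·t + 2·s, -5·s^2]].
At the point, J = [[2.5000, -18.0000], [69.0000, -45.0000]].
det J = 1129.5000.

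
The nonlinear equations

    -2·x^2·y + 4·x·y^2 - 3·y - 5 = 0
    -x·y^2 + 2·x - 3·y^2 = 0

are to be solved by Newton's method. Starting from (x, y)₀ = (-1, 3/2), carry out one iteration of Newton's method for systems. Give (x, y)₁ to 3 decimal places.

(-0.804, 0.408)

At (-1, 3/2): F = (-21.500, -6.500).
Jacobian J = [[-4·x·y + 4·y^2, -2·x^2 + 8·x·y - 3], [-y^2 + 2, -2·x·y - 6·y]].
At the point, J = [[15.000, -17.000], [-0.250, -6.000]] (det J = -94.250).
Solving J·Δ = −F gives Δ = (0.196, -1.092).
Then the next iterate is (x, y)₁ = (-0.804, 0.408).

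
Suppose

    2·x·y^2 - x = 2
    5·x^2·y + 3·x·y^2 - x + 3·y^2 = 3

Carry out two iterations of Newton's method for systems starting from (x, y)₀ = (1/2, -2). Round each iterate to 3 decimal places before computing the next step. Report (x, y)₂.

(0.933, -1.248)

At (1/2, -2): F = (1.500, 12.000).
Jacobian J = [[2·y^2 - 1, 4·x·y], [10·x·y + 3·y^2 - 1, 5·x^2 + 6·x·y + 6·y]].
At the point, J = [[7.000, -4.000], [1.000, -16.750]] (det J = -113.250).
Solving J·Δ = −F gives Δ = (0.202, 0.728).
Then the next iterate is (x, y)₁ = (0.702, -1.272).
Round to (0.702, -1.272) and repeat: F = (-0.43035, 1.42519), J = [[2.23597, -3.57178], [-5.07549, -10.52564]].
Δ = (0.231, 0.024), so (x, y)₂ = (0.933, -1.248).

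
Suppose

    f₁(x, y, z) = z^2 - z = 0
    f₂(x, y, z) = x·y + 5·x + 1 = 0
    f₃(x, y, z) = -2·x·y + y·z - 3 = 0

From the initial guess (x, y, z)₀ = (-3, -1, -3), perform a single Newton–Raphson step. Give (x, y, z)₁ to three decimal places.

At (-3, -1, -3): F = (12.000, -11.000, -6.000).
Jacobian J = [[0, 0, 2·z - 1], [y + 5, x, 0], [-2·y, -2·x + z, y]].
At the point, J = [[0.000, 0.000, -7.000], [4.000, -3.000, 0.000], [2.000, 3.000, -1.000]] (det J = -126.000).
Solving J·Δ = −F gives Δ = (3.119, 0.492, 1.714).
Then the next iterate is (x, y, z)₁ = (0.119, -0.508, -1.286).

(0.119, -0.508, -1.286)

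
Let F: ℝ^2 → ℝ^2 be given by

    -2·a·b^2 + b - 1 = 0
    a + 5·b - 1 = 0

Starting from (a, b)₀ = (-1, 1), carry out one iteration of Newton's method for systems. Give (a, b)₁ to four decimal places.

At (-1, 1): F = (2.0000, 3.0000).
Jacobian J = [[-2·b^2, -4·a·b + 1], [1, 5]].
At the point, J = [[-2.0000, 5.0000], [1.0000, 5.0000]] (det J = -15.0000).
Solving J·Δ = −F gives Δ = (-0.3333, -0.5333).
Then the next iterate is (a, b)₁ = (-1.3333, 0.4667).

(-1.3333, 0.4667)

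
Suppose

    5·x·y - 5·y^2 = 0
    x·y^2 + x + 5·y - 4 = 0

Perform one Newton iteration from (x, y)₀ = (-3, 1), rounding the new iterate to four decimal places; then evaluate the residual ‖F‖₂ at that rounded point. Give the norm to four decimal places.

4.7342

At (-3, 1): F = (-20.0000, -5.0000).
Jacobian J = [[5·y, 5·x - 10·y], [y^2 + 1, 2·x·y + 5]].
At the point, J = [[5.0000, -25.0000], [2.0000, -1.0000]] (det J = 45.0000).
Solving J·Δ = −F gives Δ = (2.3333, -0.3333).
Then the next iterate is (x, y)₁ = (-0.6667, 0.6667).
Re-evaluating at (-0.6667, 0.6667): F = (-4.444889, -1.629541), so ‖F‖₂ = 4.7342.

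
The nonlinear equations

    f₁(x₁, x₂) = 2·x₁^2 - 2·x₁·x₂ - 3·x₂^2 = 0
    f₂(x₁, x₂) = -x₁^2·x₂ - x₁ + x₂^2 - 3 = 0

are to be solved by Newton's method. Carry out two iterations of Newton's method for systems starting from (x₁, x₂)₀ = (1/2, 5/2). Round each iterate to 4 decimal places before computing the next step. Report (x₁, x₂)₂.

(-2.1372, 1.8386)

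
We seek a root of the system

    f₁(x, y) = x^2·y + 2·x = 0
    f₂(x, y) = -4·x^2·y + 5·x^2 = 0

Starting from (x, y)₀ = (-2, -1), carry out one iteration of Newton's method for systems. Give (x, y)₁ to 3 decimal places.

(-1.667, 0.500)

At (-2, -1): F = (-8.000, 36.000).
Jacobian J = [[2·x·y + 2, x^2], [-8·x·y + 10·x, -4·x^2]].
At the point, J = [[6.000, 4.000], [-36.000, -16.000]] (det J = 48.000).
Solving J·Δ = −F gives Δ = (0.333, 1.500).
Then the next iterate is (x, y)₁ = (-1.667, 0.500).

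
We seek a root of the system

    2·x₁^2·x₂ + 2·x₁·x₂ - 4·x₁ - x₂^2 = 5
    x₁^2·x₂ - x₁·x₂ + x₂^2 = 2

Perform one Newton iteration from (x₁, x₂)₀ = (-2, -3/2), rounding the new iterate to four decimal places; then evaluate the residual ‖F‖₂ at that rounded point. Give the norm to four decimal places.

4.2605

At (-2, -3/2): F = (-5.2500, -8.7500).
Jacobian J = [[4·x₁·x₂ + 2·x₂ - 4, 2·x₁^2 + 2·x₁ - 2·x₂], [2·x₁·x₂ - x₂, x₁^2 - x₁ + 2·x₂]].
At the point, J = [[5.0000, 7.0000], [7.5000, 3.0000]] (det J = -37.5000).
Solving J·Δ = −F gives Δ = (1.2133, -0.1167).
Then the next iterate is (x₁, x₂)₁ = (-0.7867, -1.6167).
Re-evaluating at (-0.7867, -1.6167): F = (-3.924344, -1.658710), so ‖F‖₂ = 4.2605.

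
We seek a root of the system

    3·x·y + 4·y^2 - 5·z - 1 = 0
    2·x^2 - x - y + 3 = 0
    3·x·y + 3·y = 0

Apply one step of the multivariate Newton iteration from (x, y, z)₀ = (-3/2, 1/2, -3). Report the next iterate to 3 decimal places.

(-0.375, 1.125, -0.175)

At (-3/2, 1/2, -3): F = (12.750, 8.500, -0.750).
Jacobian J = [[3·y, 3·x + 8·y, -5], [4·x - 1, -1, 0], [3·y, 3·x + 3, 0]].
At the point, J = [[1.500, -0.500, -5.000], [-7.000, -1.000, 0.000], [1.500, -1.500, 0.000]] (det J = -60.000).
Solving J·Δ = −F gives Δ = (1.125, 0.625, 2.825).
Then the next iterate is (x, y, z)₁ = (-0.375, 1.125, -0.175).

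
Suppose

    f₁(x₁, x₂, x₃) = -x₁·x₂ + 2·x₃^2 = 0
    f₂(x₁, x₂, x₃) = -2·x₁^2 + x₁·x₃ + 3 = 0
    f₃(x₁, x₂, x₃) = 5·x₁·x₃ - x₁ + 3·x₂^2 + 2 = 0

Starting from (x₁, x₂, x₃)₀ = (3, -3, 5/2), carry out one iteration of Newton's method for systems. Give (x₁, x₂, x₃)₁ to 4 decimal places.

(1.8054, -1.3046, 1.2170)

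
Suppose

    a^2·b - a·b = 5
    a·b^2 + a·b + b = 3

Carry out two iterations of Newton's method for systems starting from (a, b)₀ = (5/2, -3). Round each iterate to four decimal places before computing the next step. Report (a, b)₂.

(-0.3394, -4.5825)

At (5/2, -3): F = (-16.2500, 9.0000).
Jacobian J = [[2·a·b - b, a^2 - a], [b^2 + b, 2·a·b + a + 1]].
At the point, J = [[-12.0000, 3.7500], [6.0000, -11.5000]] (det J = 115.5000).
Solving J·Δ = −F gives Δ = (-1.3258, 0.0909).
Then the next iterate is (a, b)₁ = (1.1742, -2.9091).
Round to (1.1742, -2.9091) and repeat: F = (-5.595044, 0.612128), J = [[-3.922630, 0.204546], [5.553763, -4.657530]].
Δ = (-1.5136, -1.6734), so (a, b)₂ = (-0.3394, -4.5825).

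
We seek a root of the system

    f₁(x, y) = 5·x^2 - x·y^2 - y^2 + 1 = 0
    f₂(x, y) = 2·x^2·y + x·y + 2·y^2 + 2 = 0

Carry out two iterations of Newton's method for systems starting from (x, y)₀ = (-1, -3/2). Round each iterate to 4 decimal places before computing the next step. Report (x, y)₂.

(0.0426, 8.9537)

At (-1, -3/2): F = (6.0000, 5.0000).
Jacobian J = [[10·x - y^2, -2·x·y - 2·y], [4·x·y + y, 2·x^2 + x + 4·y]].
At the point, J = [[-12.2500, 0.0000], [4.5000, -5.0000]] (det J = 61.2500).
Solving J·Δ = −F gives Δ = (0.4898, 1.4408).
Then the next iterate is (x, y)₁ = (-0.5102, -0.0592).
Round to (-0.5102, -0.0592) and repeat: F = (2.299804, 2.006393), J = [[-5.105505, 0.057992], [0.061615, -0.226392]].
Δ = (0.5528, 9.0129), so (x, y)₂ = (0.0426, 8.9537).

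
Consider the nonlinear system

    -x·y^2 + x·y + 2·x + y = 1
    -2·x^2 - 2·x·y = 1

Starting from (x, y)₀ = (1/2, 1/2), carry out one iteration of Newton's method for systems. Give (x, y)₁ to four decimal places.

(-1.3333, 4.0000)

At (1/2, 1/2): F = (0.6250, -2.0000).
Jacobian J = [[-y^2 + y + 2, -2·x·y + x + 1], [-4·x - 2·y, -2·x]].
At the point, J = [[2.2500, 1.0000], [-3.0000, -1.0000]] (det J = 0.7500).
Solving J·Δ = −F gives Δ = (-1.8333, 3.5000).
Then the next iterate is (x, y)₁ = (-1.3333, 4.0000).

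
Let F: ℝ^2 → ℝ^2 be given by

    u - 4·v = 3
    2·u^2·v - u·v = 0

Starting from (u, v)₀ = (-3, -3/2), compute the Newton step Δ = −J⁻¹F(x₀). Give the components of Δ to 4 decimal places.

At (-3, -3/2): F = (0.0000, -31.5000).
Jacobian J = [[1, -4], [4·u·v - v, 2·u^2 - u]].
At the point, J = [[1.0000, -4.0000], [19.5000, 21.0000]] (det J = 99.0000).
Solving J·Δ = −F gives Δ = (1.2727, 0.3182).

(1.2727, 0.3182)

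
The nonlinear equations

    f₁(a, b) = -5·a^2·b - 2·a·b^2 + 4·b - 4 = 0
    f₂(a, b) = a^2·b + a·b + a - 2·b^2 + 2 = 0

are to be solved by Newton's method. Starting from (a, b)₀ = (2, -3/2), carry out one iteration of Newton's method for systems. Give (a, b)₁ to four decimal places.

At (2, -3/2): F = (11.0000, -9.5000).
Jacobian J = [[-10·a·b - 2·b^2, -5·a^2 - 4·a·b + 4], [2·a·b + b + 1, a^2 + a - 4·b]].
At the point, J = [[25.5000, -4.0000], [-6.5000, 12.0000]] (det J = 280.0000).
Solving J·Δ = −F gives Δ = (-0.3357, 0.6098).
Then the next iterate is (a, b)₁ = (1.6643, -0.8902).

(1.6643, -0.8902)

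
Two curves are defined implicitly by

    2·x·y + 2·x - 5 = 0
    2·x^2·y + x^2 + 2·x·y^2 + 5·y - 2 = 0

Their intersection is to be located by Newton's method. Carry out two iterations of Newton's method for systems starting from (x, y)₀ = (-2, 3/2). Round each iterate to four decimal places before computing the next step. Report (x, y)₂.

(8.9896, -4.7982)

At (-2, 3/2): F = (-15.0000, 12.5000).
Jacobian J = [[2·y + 2, 2·x], [4·x·y + 2·x + 2·y^2, 2·x^2 + 4·x·y + 5]].
At the point, J = [[5.0000, -4.0000], [-11.5000, 1.0000]] (det J = -41.0000).
Solving J·Δ = −F gives Δ = (0.8537, -2.6829).
Then the next iterate is (x, y)₁ = (-1.1463, -1.1829).
Round to (-1.1463, -1.1829) and repeat: F = (-4.580683, -12.917092), J = [[-0.3658, -2.2926], [5.929738, 13.051840]].
Δ = (10.1359, -3.6153), so (x, y)₂ = (8.9896, -4.7982).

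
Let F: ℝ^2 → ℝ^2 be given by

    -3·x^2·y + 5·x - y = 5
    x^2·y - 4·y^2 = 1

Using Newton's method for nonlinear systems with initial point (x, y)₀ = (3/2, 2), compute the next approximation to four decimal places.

(1.1365, 0.9323)

At (3/2, 2): F = (-13.0000, -12.5000).
Jacobian J = [[-6·x·y + 5, -3·x^2 - 1], [2·x·y, x^2 - 8·y]].
At the point, J = [[-13.0000, -7.7500], [6.0000, -13.7500]] (det J = 225.2500).
Solving J·Δ = −F gives Δ = (-0.3635, -1.0677).
Then the next iterate is (x, y)₁ = (1.1365, 0.9323).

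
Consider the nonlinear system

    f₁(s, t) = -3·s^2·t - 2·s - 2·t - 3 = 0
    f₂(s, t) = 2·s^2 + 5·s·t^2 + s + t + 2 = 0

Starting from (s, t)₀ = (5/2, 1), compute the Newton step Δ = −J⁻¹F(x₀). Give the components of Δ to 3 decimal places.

At (5/2, 1): F = (-28.750, 30.500).
Jacobian J = [[-6·s·t - 2, -3·s^2 - 2], [4·s + 5·t^2 + 1, 10·s·t + 1]].
At the point, J = [[-17.000, -20.750], [16.000, 26.000]] (det J = -110.000).
Solving J·Δ = −F gives Δ = (-1.042, -0.532).

(-1.042, -0.532)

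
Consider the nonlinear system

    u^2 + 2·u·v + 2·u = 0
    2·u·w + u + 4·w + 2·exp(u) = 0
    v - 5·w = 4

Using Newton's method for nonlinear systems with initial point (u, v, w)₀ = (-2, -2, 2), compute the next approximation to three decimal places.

At (-2, -2, 2): F = (8.000, -1.72933, -16.000).
Jacobian J = [[2·u + 2·v + 2, 2·u, 0], [2·w + 2·exp(u) + 1, 0, 2·u + 4], [0, 1, -5]].
At the point, J = [[-6.000, -4.000, 0.000], [5.27067, 0.000, 0.000], [0.000, 1.000, -5.000]] (det J = -105.41341).
Solving J·Δ = −F gives Δ = (0.328, 1.508, -2.898).
Then the next iterate is (u, v, w)₁ = (-1.672, -0.492, -0.898).

(-1.672, -0.492, -0.898)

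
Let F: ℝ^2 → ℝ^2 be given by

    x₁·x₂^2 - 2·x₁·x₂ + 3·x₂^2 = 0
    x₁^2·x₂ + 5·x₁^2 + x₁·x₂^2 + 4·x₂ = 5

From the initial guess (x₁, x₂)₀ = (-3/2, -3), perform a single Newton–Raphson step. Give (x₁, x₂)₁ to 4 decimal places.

At (-3/2, -3): F = (4.5000, -26.0000).
Jacobian J = [[x₂^2 - 2·x₂, 2·x₁·x₂ - 2·x₁ + 6·x₂], [2·x₁·x₂ + 10·x₁ + x₂^2, x₁^2 + 2·x₁·x₂ + 4]].
At the point, J = [[15.0000, -6.0000], [3.0000, 15.2500]] (det J = 246.7500).
Solving J·Δ = −F gives Δ = (0.3541, 1.6353).
Then the next iterate is (x₁, x₂)₁ = (-1.1459, -1.3647).

(-1.1459, -1.3647)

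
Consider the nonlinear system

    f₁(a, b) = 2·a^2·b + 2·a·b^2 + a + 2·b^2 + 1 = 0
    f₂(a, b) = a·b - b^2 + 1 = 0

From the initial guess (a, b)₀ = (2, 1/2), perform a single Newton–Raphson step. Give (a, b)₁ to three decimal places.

(-8.667, 4.083)

At (2, 1/2): F = (8.500, 1.750).
Jacobian J = [[4·a·b + 2·b^2 + 1, 2·a^2 + 4·a·b + 4·b], [b, a - 2·b]].
At the point, J = [[5.500, 14.000], [0.500, 1.000]] (det J = -1.500).
Solving J·Δ = −F gives Δ = (-10.667, 3.583).
Then the next iterate is (a, b)₁ = (-8.667, 4.083).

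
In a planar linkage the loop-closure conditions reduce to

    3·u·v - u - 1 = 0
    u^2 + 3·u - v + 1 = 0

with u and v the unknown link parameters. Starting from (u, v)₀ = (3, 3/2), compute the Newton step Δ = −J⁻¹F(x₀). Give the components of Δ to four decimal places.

At (3, 3/2): F = (9.5000, 17.5000).
Jacobian J = [[3·v - 1, 3·u], [2·u + 3, -1]].
At the point, J = [[3.5000, 9.0000], [9.0000, -1.0000]] (det J = -84.5000).
Solving J·Δ = −F gives Δ = (-1.9763, -0.2870).

(-1.9763, -0.2870)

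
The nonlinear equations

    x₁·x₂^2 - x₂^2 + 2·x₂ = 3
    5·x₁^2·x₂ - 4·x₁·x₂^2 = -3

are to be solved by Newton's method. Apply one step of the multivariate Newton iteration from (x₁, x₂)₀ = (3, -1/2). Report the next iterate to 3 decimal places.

At (3, -1/2): F = (-3.500, -22.500).
Jacobian J = [[x₂^2, 2·x₁·x₂ - 2·x₂ + 2], [10·x₁·x₂ - 4·x₂^2, 5·x₁^2 - 8·x₁·x₂]].
At the point, J = [[0.250, 0.000], [-16.000, 57.000]] (det J = 14.250).
Solving J·Δ = −F gives Δ = (14.000, 4.325).
Then the next iterate is (x₁, x₂)₁ = (17.000, 3.825).

(17.000, 3.825)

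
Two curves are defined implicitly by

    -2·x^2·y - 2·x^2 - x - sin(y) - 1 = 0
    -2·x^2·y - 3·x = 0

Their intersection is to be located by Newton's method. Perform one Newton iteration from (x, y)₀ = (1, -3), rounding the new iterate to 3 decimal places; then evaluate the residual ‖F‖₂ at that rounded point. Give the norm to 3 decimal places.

0.899

At (1, -3): F = (2.14112, 3.000).
Jacobian J = [[-4·x·y - 4·x - 1, -2·x^2 - cos(y)], [-4·x·y - 3, -2·x^2]].
At the point, J = [[7.000, -1.01001], [9.000, -2.000]] (det J = -4.90993).
Solving J·Δ = −F gives Δ = (-0.255, 0.352).
Then the next iterate is (x, y)₁ = (0.745, -2.648).
Re-evaluating at (0.745, -2.648): F = (0.55816, 0.70441), so ‖F‖₂ = 0.899.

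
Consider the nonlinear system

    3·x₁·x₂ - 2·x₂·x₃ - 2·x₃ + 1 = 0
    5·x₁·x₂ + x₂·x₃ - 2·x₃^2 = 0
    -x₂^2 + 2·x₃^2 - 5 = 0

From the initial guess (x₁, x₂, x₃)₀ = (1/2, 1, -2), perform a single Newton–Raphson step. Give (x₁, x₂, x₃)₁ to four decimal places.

At (1/2, 1, -2): F = (10.5000, -7.5000, 2.0000).
Jacobian J = [[3·x₂, 3·x₁ - 2·x₃, -2·x₂ - 2], [5·x₂, 5·x₁ + x₃, x₂ - 4·x₃], [0, -2·x₂, 4·x₃]].
At the point, J = [[3.0000, 5.5000, -4.0000], [5.0000, 0.5000, 9.0000], [0.0000, -2.0000, -8.0000]] (det J = 302.0000).
Solving J·Δ = −F gives Δ = (0.4636, -1.6755, 0.6689).
Then the next iterate is (x₁, x₂, x₃)₁ = (0.9636, -0.6755, -1.3311).

(0.9636, -0.6755, -1.3311)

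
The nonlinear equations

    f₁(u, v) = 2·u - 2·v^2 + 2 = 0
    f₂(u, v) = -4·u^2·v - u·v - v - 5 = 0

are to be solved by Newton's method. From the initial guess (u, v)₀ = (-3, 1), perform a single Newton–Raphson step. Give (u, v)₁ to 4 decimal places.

(-5.0000, -1.5000)

At (-3, 1): F = (-6.0000, -39.0000).
Jacobian J = [[2, -4·v], [-8·u·v - v, -4·u^2 - u - 1]].
At the point, J = [[2.0000, -4.0000], [23.0000, -34.0000]] (det J = 24.0000).
Solving J·Δ = −F gives Δ = (-2.0000, -2.5000).
Then the next iterate is (u, v)₁ = (-5.0000, -1.5000).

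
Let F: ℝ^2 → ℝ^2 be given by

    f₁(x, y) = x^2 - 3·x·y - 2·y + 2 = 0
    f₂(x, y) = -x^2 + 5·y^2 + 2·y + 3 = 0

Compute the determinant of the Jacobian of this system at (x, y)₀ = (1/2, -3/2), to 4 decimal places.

-75.0000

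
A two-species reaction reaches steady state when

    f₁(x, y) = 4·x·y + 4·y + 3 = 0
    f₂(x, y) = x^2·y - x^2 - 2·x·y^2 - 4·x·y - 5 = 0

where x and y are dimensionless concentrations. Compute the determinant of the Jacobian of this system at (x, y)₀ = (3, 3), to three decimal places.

-180.000

J = [[4·y, 4·x + 4], [2·x·y - 2·x - 2·y^2 - 4·y, x^2 - 4·x·y - 4·x]].
At the point, J = [[12.000, 16.000], [-18.000, -39.000]].
det J = -180.000.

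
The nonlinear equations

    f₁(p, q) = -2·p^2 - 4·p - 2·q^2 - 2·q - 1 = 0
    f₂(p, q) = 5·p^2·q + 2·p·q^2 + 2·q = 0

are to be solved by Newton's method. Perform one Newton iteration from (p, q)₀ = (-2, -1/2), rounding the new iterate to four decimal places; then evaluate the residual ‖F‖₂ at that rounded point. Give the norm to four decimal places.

At (-2, -1/2): F = (-0.5000, -12.0000).
Jacobian J = [[-4·p - 4, -4·q - 2], [10·p·q + 2·q^2, 5·p^2 + 4·p·q + 2]].
At the point, J = [[4.0000, 0.0000], [10.5000, 26.0000]] (det J = 104.0000).
Solving J·Δ = −F gives Δ = (0.1250, 0.4111).
Then the next iterate is (p, q)₁ = (-1.8750, -0.0889).
Re-evaluating at (-1.8750, -0.0889): F = (-0.369256, -1.770132), so ‖F‖₂ = 1.8082.

1.8082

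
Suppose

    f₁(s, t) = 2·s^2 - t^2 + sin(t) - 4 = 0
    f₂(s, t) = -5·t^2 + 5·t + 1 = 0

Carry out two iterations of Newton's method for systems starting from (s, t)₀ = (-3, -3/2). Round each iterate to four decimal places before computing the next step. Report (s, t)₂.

(-1.5014, -0.2585)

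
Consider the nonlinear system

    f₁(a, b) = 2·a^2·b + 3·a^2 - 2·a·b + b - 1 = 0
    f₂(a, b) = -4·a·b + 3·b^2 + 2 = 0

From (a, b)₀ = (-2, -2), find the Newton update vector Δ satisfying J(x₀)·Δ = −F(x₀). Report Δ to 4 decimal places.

(0.6324, 0.7647)

At (-2, -2): F = (-15.0000, -2.0000).
Jacobian J = [[4·a·b + 6·a - 2·b, 2·a^2 - 2·a + 1], [-4·b, -4·a + 6·b]].
At the point, J = [[8.0000, 13.0000], [8.0000, -4.0000]] (det J = -136.0000).
Solving J·Δ = −F gives Δ = (0.6324, 0.7647).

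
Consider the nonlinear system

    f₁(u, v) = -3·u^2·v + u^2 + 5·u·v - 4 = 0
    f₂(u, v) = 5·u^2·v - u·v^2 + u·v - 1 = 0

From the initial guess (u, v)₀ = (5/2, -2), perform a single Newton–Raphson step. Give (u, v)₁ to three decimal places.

(2.292, -0.472)

At (5/2, -2): F = (14.750, -78.500).
Jacobian J = [[-6·u·v + 2·u + 5·v, -3·u^2 + 5·u], [10·u·v - v^2 + v, 5·u^2 - 2·u·v + u]].
At the point, J = [[25.000, -6.250], [-56.000, 43.750]] (det J = 743.750).
Solving J·Δ = −F gives Δ = (-0.208, 1.528).
Then the next iterate is (u, v)₁ = (2.292, -0.472).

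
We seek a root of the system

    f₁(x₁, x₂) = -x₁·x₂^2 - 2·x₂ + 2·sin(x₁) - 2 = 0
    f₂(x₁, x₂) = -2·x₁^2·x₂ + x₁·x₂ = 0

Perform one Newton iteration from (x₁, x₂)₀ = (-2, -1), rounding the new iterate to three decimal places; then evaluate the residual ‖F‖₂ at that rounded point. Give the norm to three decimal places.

1.381

At (-2, -1): F = (0.18141, 10.000).
Jacobian J = [[-x₂^2 + 2·cos(x₁), -2·x₁·x₂ - 2], [-4·x₁·x₂ + x₂, -2·x₁^2 + x₁]].
At the point, J = [[-1.83229, -6.000], [-9.000, -10.000]] (det J = -35.67706).
Solving J·Δ = −F gives Δ = (1.631, -0.468).
Then the next iterate is (x₁, x₂)₁ = (-0.369, -1.468).
Re-evaluating at (-0.369, -1.468): F = (1.00984, 0.94146), so ‖F‖₂ = 1.381.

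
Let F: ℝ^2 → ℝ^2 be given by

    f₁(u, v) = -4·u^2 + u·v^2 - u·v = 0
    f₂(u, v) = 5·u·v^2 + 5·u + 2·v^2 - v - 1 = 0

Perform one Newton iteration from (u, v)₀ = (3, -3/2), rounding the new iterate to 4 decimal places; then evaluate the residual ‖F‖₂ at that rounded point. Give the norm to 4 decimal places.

16.5932

At (3, -3/2): F = (-24.7500, 53.7500).
Jacobian J = [[-8·u + v^2 - v, 2·u·v - u], [5·v^2 + 5, 10·u·v + 4·v - 1]].
At the point, J = [[-20.2500, -12.0000], [16.2500, -52.0000]] (det J = 1248.0000).
Solving J·Δ = −F gives Δ = (-1.5481, 0.5499).
Then the next iterate is (u, v)₁ = (1.4519, -0.9501).
Re-evaluating at (1.4519, -0.9501): F = (-5.741989, 15.568058), so ‖F‖₂ = 16.5932.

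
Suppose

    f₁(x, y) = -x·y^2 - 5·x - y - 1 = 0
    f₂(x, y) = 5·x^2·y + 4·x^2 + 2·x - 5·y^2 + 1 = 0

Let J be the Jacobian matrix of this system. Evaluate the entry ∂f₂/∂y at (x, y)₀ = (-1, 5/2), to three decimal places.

-20.000

∂f₂/∂y = 5·x^2 - 10·y.
At (-1, 5/2) this is -20.000.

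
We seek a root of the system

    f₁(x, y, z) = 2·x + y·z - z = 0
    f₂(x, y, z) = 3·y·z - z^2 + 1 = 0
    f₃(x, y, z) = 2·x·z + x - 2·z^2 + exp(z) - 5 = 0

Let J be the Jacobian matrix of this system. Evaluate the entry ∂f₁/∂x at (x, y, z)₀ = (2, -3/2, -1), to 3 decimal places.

∂f₁/∂x = 2.
At (2, -3/2, -1) this is 2.000.

2.000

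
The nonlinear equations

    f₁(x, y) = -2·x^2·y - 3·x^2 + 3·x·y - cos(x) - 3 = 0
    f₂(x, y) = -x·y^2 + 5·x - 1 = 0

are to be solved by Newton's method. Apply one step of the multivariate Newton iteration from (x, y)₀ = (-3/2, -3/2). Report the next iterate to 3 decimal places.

(-0.233, -1.865)

At (-3/2, -3/2): F = (3.67926, -5.125).
Jacobian J = [[-4·x·y - 6·x + 3·y + sin(x), -2·x^2 + 3·x], [-y^2 + 5, -2·x·y]].
At the point, J = [[-5.49749, -9.000], [2.750, -4.500]] (det J = 49.48873).
Solving J·Δ = −F gives Δ = (1.267, -0.365).
Then the next iterate is (x, y)₁ = (-0.233, -1.865).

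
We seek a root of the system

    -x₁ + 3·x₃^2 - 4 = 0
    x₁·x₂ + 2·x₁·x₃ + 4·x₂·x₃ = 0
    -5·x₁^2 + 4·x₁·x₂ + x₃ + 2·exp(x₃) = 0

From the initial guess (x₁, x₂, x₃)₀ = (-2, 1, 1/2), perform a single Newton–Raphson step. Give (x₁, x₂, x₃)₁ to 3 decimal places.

At (-2, 1, 1/2): F = (-1.250, -2.000, -24.20256).
Jacobian J = [[-1, 0, 6·x₃], [x₂ + 2·x₃, x₁ + 4·x₃, 2·x₁ + 4·x₂], [-10·x₁ + 4·x₂, 4·x₁, 2·exp(x₃) + 1]].
At the point, J = [[-1.000, 0.000, 3.000], [2.000, 0.000, 0.000], [24.000, -8.000, 4.29744]] (det J = -48.000).
Solving J·Δ = −F gives Δ = (1.000, 0.378, 0.750).
Then the next iterate is (x₁, x₂, x₃)₁ = (-1.000, 1.378, 1.250).

(-1.000, 1.378, 1.250)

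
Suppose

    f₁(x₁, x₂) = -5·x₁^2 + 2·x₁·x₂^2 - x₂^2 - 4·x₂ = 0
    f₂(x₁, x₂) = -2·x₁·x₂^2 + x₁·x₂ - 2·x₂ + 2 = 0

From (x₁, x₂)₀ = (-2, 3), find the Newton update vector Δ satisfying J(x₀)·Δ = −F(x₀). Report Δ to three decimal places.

At (-2, 3): F = (-77.000, 26.000).
Jacobian J = [[-10·x₁ + 2·x₂^2, 4·x₁·x₂ - 2·x₂ - 4], [-2·x₂^2 + x₂, -4·x₁·x₂ + x₁ - 2]].
At the point, J = [[38.000, -34.000], [-15.000, 20.000]] (det J = 250.000).
Solving J·Δ = −F gives Δ = (2.624, 0.668).

(2.624, 0.668)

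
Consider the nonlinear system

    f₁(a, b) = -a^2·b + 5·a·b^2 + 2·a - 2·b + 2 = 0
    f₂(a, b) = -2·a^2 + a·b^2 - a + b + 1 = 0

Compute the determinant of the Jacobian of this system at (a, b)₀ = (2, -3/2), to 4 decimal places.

J = [[-2·a·b + 5·b^2 + 2, -a^2 + 10·a·b - 2], [-4·a + b^2 - 1, 2·a·b + 1]].
At the point, J = [[19.2500, -36.0000], [-6.7500, -5.0000]].
det J = -339.2500.

-339.2500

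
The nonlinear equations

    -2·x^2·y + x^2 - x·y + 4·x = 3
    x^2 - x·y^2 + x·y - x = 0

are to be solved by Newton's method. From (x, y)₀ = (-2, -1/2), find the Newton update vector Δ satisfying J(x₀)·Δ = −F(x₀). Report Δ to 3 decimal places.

(2.976, -2.402)

At (-2, -1/2): F = (-4.000, 7.500).
Jacobian J = [[-4·x·y + 2·x - y + 4, -2·x^2 - x], [2·x - y^2 + y - 1, -2·x·y + x]].
At the point, J = [[-3.500, -6.000], [-5.750, -4.000]] (det J = -20.500).
Solving J·Δ = −F gives Δ = (2.976, -2.402).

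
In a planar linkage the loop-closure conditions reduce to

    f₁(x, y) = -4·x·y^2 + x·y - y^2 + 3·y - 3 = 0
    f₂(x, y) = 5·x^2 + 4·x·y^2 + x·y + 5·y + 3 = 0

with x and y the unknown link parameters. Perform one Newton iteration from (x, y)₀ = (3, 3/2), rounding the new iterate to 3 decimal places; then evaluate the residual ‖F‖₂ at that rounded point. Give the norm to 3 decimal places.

24.905

At (3, 3/2): F = (-23.250, 87.000).
Jacobian J = [[-4·y^2 + y, -8·x·y + x - 2·y + 3], [10·x + 4·y^2 + y, 8·x·y + x + 5]].
At the point, J = [[-7.500, -33.000], [40.500, 44.000]] (det J = 1006.500).
Solving J·Δ = −F gives Δ = (-1.836, -0.287).
Then the next iterate is (x, y)₁ = (1.164, 1.213).
Re-evaluating at (1.164, 1.213): F = (-6.27113, 24.10211), so ‖F‖₂ = 24.905.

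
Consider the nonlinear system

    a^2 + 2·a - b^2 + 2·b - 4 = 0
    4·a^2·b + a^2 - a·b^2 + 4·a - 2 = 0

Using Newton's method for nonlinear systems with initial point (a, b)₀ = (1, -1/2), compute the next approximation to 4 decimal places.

(1.9153, -0.9703)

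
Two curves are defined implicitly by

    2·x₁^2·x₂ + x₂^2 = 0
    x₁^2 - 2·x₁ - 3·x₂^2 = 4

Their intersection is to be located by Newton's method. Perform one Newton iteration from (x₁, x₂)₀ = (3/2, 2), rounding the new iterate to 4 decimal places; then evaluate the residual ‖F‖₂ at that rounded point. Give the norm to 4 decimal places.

6.5009

At (3/2, 2): F = (13.0000, -16.7500).
Jacobian J = [[4·x₁·x₂, 2·x₁^2 + 2·x₂], [2·x₁ - 2, -6·x₂]].
At the point, J = [[12.0000, 8.5000], [1.0000, -12.0000]] (det J = -152.5000).
Solving J·Δ = −F gives Δ = (-0.0893, -1.4033).
Then the next iterate is (x₁, x₂)₁ = (1.4107, 0.5967).
Re-evaluating at (1.4107, 0.5967): F = (2.731006, -5.899478), so ‖F‖₂ = 6.5009.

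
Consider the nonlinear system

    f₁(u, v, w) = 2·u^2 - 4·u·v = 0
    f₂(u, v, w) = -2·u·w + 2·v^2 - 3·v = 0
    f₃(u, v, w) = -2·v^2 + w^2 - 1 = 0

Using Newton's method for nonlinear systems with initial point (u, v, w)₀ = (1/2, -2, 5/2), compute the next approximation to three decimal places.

At (1/2, -2, 5/2): F = (4.500, 11.500, -2.750).
Jacobian J = [[4·u - 4·v, -4·u, 0], [-2·w, 4·v - 3, -2·u], [0, -4·v, 2·w]].
At the point, J = [[10.000, -2.000, 0.000], [-5.000, -11.000, -1.000], [0.000, 8.000, 5.000]] (det J = -520.000).
Solving J·Δ = −F gives Δ = (-0.196, 1.269, -1.481).
Then the next iterate is (u, v, w)₁ = (0.304, -0.731, 1.019).

(0.304, -0.731, 1.019)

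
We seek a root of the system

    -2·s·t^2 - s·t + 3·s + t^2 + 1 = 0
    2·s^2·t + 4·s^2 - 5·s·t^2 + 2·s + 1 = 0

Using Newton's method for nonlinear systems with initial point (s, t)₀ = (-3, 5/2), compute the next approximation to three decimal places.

(-1.814, 1.736)

At (-3, 5/2): F = (43.250, 169.750).
Jacobian J = [[-2·t^2 - t + 3, -4·s·t - s + 2·t], [4·s·t + 8·s - 5·t^2 + 2, 2·s^2 - 10·s·t]].
At the point, J = [[-12.000, 38.000], [-83.250, 93.000]] (det J = 2047.500).
Solving J·Δ = −F gives Δ = (1.186, -0.764).
Then the next iterate is (s, t)₁ = (-1.814, 1.736).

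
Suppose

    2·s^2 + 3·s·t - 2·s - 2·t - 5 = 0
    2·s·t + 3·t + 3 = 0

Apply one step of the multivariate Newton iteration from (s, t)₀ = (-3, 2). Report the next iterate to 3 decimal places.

(-2.647, 1.471)

At (-3, 2): F = (-3.000, -3.000).
Jacobian J = [[4·s + 3·t - 2, 3·s - 2], [2·t, 2·s + 3]].
At the point, J = [[-8.000, -11.000], [4.000, -3.000]] (det J = 68.000).
Solving J·Δ = −F gives Δ = (0.353, -0.529).
Then the next iterate is (s, t)₁ = (-2.647, 1.471).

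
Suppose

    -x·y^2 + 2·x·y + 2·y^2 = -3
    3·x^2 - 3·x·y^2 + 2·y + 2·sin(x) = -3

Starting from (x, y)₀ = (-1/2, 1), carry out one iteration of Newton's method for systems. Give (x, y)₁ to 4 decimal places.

At (-1/2, 1): F = (4.5000, 6.291149).
Jacobian J = [[-y^2 + 2·y, -2·x·y + 2·x + 4·y], [6·x - 3·y^2 + 2·cos(x), -6·x·y + 2]].
At the point, J = [[1.0000, 4.0000], [-4.244835, 5.0000]] (det J = 21.979340).
Solving J·Δ = −F gives Δ = (0.1212, -1.1553).
Then the next iterate is (x, y)₁ = (-0.3788, -0.1553).

(-0.3788, -0.1553)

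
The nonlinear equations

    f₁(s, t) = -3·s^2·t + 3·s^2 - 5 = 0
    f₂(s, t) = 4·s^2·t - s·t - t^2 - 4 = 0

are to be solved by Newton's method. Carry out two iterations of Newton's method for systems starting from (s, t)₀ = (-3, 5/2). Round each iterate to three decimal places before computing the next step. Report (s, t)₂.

At (-3, 5/2): F = (-45.500, 87.250).
Jacobian J = [[-6·s·t + 6·s, -3·s^2], [8·s·t - t, 4·s^2 - s - 2·t]].
At the point, J = [[27.000, -27.000], [-62.500, 34.000]] (det J = -769.500).
Solving J·Δ = −F gives Δ = (1.051, -0.634).
Then the next iterate is (s, t)₁ = (-1.949, 1.866).
Round to (-1.949, 1.866) and repeat: F = (-14.86877, 24.50764), J = [[10.12700, -11.39580], [-30.96067, 13.41140]].
Δ = (0.368, -0.978), so (s, t)₂ = (-1.581, 0.888).

(-1.581, 0.888)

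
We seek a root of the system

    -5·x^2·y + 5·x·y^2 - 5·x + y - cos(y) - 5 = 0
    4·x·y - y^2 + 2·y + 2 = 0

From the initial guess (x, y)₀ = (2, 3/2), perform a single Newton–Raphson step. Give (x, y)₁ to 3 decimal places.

At (2, 3/2): F = (-21.07074, 14.750).
Jacobian J = [[-10·x·y + 5·y^2 - 5, -5·x^2 + 10·x·y + sin(y) + 1], [4·y, 4·x - 2·y + 2]].
At the point, J = [[-23.750, 11.99749], [6.000, 7.000]] (det J = -238.23497).
Solving J·Δ = −F gives Δ = (-1.362, -0.940).
Then the next iterate is (x, y)₁ = (0.638, 0.560).

(0.638, 0.560)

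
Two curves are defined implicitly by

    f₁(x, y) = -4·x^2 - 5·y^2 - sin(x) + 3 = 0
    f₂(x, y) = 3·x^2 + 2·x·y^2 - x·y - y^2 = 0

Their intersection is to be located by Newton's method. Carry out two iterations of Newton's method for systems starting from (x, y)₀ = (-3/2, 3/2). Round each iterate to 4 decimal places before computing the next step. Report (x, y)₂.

(-0.4762, 0.7891)

At (-3/2, 3/2): F = (-16.252505, 0.0000).
Jacobian J = [[-8·x - cos(x), -10·y], [6·x + 2·y^2 - y, 4·x·y - x - 2·y]].
At the point, J = [[11.929263, -15.0000], [-6.0000, -10.5000]] (det J = -215.257259).
Solving J·Δ = −F gives Δ = (0.7928, -0.4530).
Then the next iterate is (x, y)₁ = (-0.7072, 1.0470).
Round to (-0.7072, 1.0470) and repeat: F = (-3.831865, -0.405853), J = [[4.897416, -10.4700], [-3.097782, -4.348554]].
Δ = (0.2310, -0.2579), so (x, y)₂ = (-0.4762, 0.7891).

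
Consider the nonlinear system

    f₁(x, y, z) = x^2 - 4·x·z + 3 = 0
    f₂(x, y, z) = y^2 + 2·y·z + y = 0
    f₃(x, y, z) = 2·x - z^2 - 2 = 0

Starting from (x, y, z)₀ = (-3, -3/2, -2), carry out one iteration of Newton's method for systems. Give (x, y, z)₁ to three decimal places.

(3.000, -0.375, -2.000)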